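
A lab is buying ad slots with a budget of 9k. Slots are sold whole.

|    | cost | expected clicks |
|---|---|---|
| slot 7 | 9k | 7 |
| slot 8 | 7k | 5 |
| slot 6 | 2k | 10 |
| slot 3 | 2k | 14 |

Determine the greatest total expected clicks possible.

Allowing fractional choices, the relaxed optimum would be about 27.9, but ad slots are indivisible.
slot 8 + slot 3: cost 7 + 2 = 9 ≤ 9, expected clicks 5 + 14 = 19.
slot 8 + slot 6: cost 7 + 2 = 9 ≤ 9, expected clicks 5 + 10 = 15.
slot 6 + slot 3: cost 2 + 2 = 4 ≤ 9, expected clicks 10 + 14 = 24.
Best is slot 6 and slot 3 with total expected clicks 24.

24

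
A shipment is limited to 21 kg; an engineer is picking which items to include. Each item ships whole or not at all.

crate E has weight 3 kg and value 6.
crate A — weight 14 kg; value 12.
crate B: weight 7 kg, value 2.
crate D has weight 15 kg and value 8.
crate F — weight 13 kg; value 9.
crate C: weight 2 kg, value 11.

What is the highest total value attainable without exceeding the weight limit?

29

Allowing fractional choices, the relaxed optimum would be about 30.4, but items are indivisible.
crate E + crate F + crate C: weight 3 + 13 + 2 = 18 ≤ 21, value 6 + 9 + 11 = 26.
crate E + crate A + crate C: weight 3 + 14 + 2 = 19 ≤ 21, value 6 + 12 + 11 = 29.
crate E + crate D + crate C: weight 3 + 15 + 2 = 20 ≤ 21, value 6 + 8 + 11 = 25.
Best is crate E, crate A, and crate C with total value 29.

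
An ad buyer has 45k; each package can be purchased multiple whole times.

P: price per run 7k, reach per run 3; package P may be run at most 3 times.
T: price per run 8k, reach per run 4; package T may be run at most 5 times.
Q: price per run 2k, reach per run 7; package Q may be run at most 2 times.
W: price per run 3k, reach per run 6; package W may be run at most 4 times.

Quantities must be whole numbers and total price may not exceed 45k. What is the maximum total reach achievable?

51

This is a bounded integer knapsack.
Q has the best ratio (7/2); taking only Q gives at most 2×7 = 14 (stopped by the supply cap of 2).
Mixing does better — 3×P, 1×T, 2×Q, and 4×W: price 45 ≤ 45, reach 3·3 + 1·4 + 2·7 + 4·6 = 51.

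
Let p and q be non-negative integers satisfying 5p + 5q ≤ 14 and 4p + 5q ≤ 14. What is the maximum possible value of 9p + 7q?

Relaxing integrality, the LP optimum is 25.20 at (p,q) = (2.8, 0), which is not an integer point.
(p,q)=(2,0): 5·2+5·0=10≤14, 4·2+5·0=8≤14, objective 18.
(p,q)=(1,1): 5·1+5·1=10≤14, 4·1+5·1=9≤14, objective 16.
The best lattice point is (2,0), giving 18.

18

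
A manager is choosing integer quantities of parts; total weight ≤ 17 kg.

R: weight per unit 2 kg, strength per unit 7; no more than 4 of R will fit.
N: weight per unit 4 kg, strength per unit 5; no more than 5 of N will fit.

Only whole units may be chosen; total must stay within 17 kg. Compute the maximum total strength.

Take 4×R and 2×N: weight 16 ≤ 17, strength 4·7 + 2·5 = 38.
R has the best ratio (7/2) and is taken to its limit of 4; remaining capacity is filled optimally with the others.

38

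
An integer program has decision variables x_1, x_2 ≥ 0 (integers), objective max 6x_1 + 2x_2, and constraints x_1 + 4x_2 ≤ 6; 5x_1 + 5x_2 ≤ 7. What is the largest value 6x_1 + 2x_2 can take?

(x_1,x_2)=(1,0) is feasible, giving 6.
(x_1,x_2)=(0,1) is feasible, giving 2.
(x_1,x_2)=(0,0) is feasible, giving 0.
The best lattice point is (1,0), giving 6.

6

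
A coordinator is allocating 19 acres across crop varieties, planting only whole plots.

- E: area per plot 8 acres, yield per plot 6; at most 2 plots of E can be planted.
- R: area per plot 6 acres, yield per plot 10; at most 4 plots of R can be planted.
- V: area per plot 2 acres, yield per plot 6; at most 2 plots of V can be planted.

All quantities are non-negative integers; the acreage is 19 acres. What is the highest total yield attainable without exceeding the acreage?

This is a bounded integer knapsack.
V has the best ratio (6/2); taking only V gives at most 2×6 = 12 (stopped by the supply cap of 2).
Mixing does better — 2×R and 2×V: area 16 ≤ 19, yield 2·10 + 2·6 = 32.

32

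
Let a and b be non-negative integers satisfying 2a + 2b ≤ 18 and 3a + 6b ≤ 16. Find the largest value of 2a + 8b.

18

The continuous relaxation peaks at (0, 2.67) with value 21.33; rounding to a feasible lattice point costs some objective.
(a,b)=(1,2): 2·1+2·2=6≤18, 3·1+6·2=15≤16, objective 18.
(a,b)=(0,2): 2·0+2·2=4≤18, 3·0+6·2=12≤16, objective 16.
(a,b)=(2,1): 2·2+2·1=6≤18, 3·2+6·1=12≤16, objective 12.
The best lattice point is (1,2), giving 18.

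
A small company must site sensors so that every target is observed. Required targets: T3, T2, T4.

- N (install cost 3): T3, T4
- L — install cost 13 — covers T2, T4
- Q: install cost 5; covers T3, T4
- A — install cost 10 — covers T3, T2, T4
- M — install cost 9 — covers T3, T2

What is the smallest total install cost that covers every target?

10

The greedy cost-per-new-target heuristic would pick N and M for 12, but a cheaper cover exists.
A alone covers T3, T2, T4 — every target.
Total install cost: 10.
No cover costs less than 10.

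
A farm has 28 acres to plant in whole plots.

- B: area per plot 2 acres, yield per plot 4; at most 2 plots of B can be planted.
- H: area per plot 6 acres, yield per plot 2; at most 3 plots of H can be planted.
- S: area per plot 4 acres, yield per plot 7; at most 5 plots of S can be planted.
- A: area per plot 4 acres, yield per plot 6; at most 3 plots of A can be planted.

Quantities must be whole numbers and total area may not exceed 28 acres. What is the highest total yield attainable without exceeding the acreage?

49

2×B, 5×S, and 1×A: area 28 ≤ 28, yield 2·4 + 5·7 + 1·6 = 49.
2×B, 4×S, and 2×A: area 28 ≤ 28, yield 2·4 + 4·7 + 2·6 = 48.
Best is 49.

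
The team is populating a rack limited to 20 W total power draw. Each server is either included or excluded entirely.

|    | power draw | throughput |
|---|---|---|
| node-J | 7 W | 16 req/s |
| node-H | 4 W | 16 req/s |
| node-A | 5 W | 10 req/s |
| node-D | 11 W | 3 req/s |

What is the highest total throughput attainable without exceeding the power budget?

Take node-J, node-H, and node-A: power draw 7 + 4 + 5 = 16 ≤ 20, throughput 16 + 16 + 10 = 42.
No other feasible combination does better.

42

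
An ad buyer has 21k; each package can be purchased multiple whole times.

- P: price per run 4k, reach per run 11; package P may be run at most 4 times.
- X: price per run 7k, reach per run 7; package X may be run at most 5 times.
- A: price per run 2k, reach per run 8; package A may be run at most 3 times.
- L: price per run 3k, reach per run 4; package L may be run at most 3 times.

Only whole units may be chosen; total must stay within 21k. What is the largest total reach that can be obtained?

Take 3×P, 3×A, and 1×L: price 21 ≤ 21, reach 3·11 + 3·8 + 1·4 = 61.
A has the best ratio (8/2) and is taken to its limit of 3; remaining capacity is filled optimally with the others.

61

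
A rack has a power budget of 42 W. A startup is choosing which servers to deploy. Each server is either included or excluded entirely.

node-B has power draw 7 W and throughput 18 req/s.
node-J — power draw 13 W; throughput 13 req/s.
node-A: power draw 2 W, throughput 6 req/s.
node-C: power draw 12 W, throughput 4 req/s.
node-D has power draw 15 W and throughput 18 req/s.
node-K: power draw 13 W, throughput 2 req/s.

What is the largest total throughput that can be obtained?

node-B + node-J + node-D: power draw 7 + 13 + 15 = 35 ≤ 42, throughput 18 + 13 + 18 = 49.
node-B + node-J + node-A + node-D: power draw 7 + 13 + 2 + 15 = 37 ≤ 42, throughput 18 + 13 + 6 + 18 = 55.
node-B + node-A + node-C + node-D: power draw 7 + 2 + 12 + 15 = 36 ≤ 42, throughput 18 + 6 + 4 + 18 = 46.
Best is node-B, node-J, node-A, and node-D with total throughput 55.

55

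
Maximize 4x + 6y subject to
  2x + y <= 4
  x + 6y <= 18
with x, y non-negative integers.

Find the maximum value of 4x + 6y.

18

(x,y)=(0,3): 2·0+1·3=3≤4, 1·0+6·3=18≤18, objective 18.
(x,y)=(1,2): 2·1+1·2=4≤4, 1·1+6·2=13≤18, objective 16.
(x,y)=(0,2): 2·0+1·2=2≤4, 1·0+6·2=12≤18, objective 12.
(x,y)=(1,1): 2·1+1·1=3≤4, 1·1+6·1=7≤18, objective 10.
The best lattice point is (0,3), giving 18.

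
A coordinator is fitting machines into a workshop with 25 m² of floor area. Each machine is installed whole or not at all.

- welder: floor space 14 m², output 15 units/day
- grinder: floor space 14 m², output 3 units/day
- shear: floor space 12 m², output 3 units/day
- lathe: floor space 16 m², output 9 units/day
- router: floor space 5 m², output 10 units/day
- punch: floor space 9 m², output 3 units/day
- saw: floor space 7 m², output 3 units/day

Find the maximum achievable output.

Allowing fractional choices, the relaxed optimum would be about 28.4, but machines are indivisible.
lathe + router: floor space 16 + 5 = 21 ≤ 25, output 9 + 10 = 19.
welder + router: floor space 14 + 5 = 19 ≤ 25, output 15 + 10 = 25.
Best is welder and router with total output 25.

25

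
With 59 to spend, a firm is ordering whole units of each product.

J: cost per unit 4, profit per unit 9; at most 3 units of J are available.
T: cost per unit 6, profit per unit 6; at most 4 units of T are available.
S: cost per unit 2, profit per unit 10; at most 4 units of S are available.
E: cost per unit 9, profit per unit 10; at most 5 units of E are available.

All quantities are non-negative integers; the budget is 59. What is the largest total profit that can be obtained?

3×J, 2×T, 4×S, and 3×E: cost 59 ≤ 59, profit 3·9 + 2·6 + 4·10 + 3·10 = 109.
3×J, 4×S, and 4×E: cost 56 ≤ 59, profit 3·9 + 4·10 + 4·10 = 107.
Best is 109.

109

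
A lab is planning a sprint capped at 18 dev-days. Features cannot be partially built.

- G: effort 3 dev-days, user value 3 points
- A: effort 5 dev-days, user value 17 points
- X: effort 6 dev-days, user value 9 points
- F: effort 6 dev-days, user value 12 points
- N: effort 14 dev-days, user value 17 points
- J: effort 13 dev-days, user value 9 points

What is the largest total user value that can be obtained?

This is a 0-1 knapsack instance.
Allowing fractional choices, the relaxed optimum would be about 39.2, but features are indivisible.
G + A + F: effort 3 + 5 + 6 = 14 ≤ 18, user value 3 + 17 + 12 = 32.
A + X + F: effort 5 + 6 + 6 = 17 ≤ 18, user value 17 + 9 + 12 = 38.
A + F: effort 5 + 6 = 11 ≤ 18, user value 17 + 12 = 29.
Best is A, X, and F with total user value 38.

38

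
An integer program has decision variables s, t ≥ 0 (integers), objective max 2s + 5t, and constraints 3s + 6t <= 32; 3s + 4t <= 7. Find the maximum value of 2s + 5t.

7

(s,t)=(1,1) is feasible, giving 7.
(s,t)=(0,1) is feasible, giving 5.
(s,t)=(2,0) is feasible, giving 4.
Maximum is 7 at (s,t)=(1,1).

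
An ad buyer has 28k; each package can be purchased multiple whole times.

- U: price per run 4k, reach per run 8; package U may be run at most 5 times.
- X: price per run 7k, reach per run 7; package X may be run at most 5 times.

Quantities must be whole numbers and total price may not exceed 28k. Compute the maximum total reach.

47

U has the best ratio (8/4); taking only U gives at most 5×8 = 40 (stopped by the supply cap of 5).
Mixing does better — 5×U and 1×X: price 27 ≤ 28, reach 5·8 + 1·7 = 47.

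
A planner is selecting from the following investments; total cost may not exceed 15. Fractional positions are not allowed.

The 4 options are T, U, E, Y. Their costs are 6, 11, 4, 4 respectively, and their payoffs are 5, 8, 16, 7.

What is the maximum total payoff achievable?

E + Y: cost 4 + 4 = 8 ≤ 15, payoff 16 + 7 = 23.
U + E: cost 11 + 4 = 15 ≤ 15, payoff 8 + 16 = 24.
T + E + Y: cost 6 + 4 + 4 = 14 ≤ 15, payoff 5 + 16 + 7 = 28.
Best is T, E, and Y with total payoff 28.

28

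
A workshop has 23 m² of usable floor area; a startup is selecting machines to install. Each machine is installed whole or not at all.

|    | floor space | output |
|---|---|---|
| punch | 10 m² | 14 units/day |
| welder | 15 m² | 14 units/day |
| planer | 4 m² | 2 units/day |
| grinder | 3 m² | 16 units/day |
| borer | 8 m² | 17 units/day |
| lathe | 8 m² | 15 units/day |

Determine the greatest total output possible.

Allowing fractional choices, the relaxed optimum would be about 53.6, but machines are indivisible.
grinder + borer + lathe: floor space 3 + 8 + 8 = 19 ≤ 23, output 16 + 17 + 15 = 48.
planer + grinder + borer + lathe: floor space 4 + 3 + 8 + 8 = 23 ≤ 23, output 2 + 16 + 17 + 15 = 50.
punch + grinder + borer: floor space 10 + 3 + 8 = 21 ≤ 23, output 14 + 16 + 17 = 47.
Best is planer, grinder, borer, and lathe with total output 50.

50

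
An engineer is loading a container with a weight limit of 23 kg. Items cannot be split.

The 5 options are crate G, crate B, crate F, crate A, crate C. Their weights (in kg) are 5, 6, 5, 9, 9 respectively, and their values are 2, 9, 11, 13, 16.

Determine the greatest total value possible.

40

Take crate F, crate A, and crate C: weight 5 + 9 + 9 = 23 ≤ 23, value 11 + 13 + 16 = 40.
No other feasible combination does better.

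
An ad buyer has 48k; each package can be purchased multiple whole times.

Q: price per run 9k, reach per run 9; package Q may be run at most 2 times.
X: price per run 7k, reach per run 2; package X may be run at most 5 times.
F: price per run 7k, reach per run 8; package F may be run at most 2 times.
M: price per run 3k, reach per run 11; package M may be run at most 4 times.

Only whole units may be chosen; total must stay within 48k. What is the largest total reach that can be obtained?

78

This is a bounded integer knapsack.
Take 2×Q, 2×F, and 4×M: price 44 ≤ 48, reach 2·9 + 2·8 + 4·11 = 78.
M has the best ratio (11/3) and is taken to its limit of 4; remaining capacity is filled optimally with the others.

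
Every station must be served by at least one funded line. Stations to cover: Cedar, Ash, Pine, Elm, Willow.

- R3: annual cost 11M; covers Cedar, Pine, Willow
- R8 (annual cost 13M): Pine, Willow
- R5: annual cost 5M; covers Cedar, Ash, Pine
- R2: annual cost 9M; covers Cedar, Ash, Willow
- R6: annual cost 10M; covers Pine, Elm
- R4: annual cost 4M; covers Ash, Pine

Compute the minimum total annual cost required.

19

The greedy cost-per-new-station heuristic would pick R5, R2, and R6 for 24, but a cheaper cover exists.
Choose R2 and R6: together they cover Cedar, Ash, Pine, Elm, Willow — every station.
Total annual cost: 9 + 10 = 19.
No cover costs less than 19.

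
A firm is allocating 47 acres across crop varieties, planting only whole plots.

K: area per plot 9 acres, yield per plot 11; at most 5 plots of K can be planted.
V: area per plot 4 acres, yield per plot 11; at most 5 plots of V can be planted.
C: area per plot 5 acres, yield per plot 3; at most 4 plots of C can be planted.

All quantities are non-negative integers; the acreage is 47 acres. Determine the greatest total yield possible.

88

2×K, 5×V, and 1×C: area 43 ≤ 47, yield 2·11 + 5·11 + 1·3 = 80.
3×K and 5×V: area 47 ≤ 47, yield 3·11 + 5·11 = 88.
Best is 88.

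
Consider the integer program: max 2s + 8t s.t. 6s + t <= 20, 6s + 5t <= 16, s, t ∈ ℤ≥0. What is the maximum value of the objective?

24

(s,t)=(0,3): 6·0+1·3=3≤20, 6·0+5·3=15≤16, objective 24.
(s,t)=(1,2): 6·1+1·2=8≤20, 6·1+5·2=16≤16, objective 18.
(s,t)=(0,2): 6·0+1·2=2≤20, 6·0+5·2=10≤16, objective 16.
The best lattice point is (0,3), giving 24.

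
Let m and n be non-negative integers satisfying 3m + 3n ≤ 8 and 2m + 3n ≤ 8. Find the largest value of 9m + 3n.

Relaxing integrality, the LP optimum is 24.00 at (m,n) = (2.67, 0), which is not an integer point.
(m,n)=(2,0): 3·2+3·0=6≤8, 2·2+3·0=4≤8, objective 18.
(m,n)=(1,1): 3·1+3·1=6≤8, 2·1+3·1=5≤8, objective 12.
(m,n)=(1,0): 3·1+3·0=3≤8, 2·1+3·0=2≤8, objective 9.
Maximum is 18 at (m,n)=(2,0).

18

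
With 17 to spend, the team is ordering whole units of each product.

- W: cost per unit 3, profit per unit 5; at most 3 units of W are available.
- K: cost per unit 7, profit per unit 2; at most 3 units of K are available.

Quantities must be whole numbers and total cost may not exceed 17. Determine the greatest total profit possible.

3×W and 1×K: cost 16 ≤ 17, profit 3·5 + 1·2 = 17.
3×W: cost 9 ≤ 17, profit 3·5 = 15.
Best is 17.

17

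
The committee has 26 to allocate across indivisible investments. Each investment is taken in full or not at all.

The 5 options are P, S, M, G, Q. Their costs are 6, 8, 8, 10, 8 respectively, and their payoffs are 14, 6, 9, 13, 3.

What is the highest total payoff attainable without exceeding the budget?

36

Allowing fractional choices, the relaxed optimum would be about 37.5, but investments are indivisible.
P + M + G: cost 6 + 8 + 10 = 24 ≤ 26, payoff 14 + 9 + 13 = 36.
P + S + G: cost 6 + 8 + 10 = 24 ≤ 26, payoff 14 + 6 + 13 = 33.
P + G + Q: cost 6 + 10 + 8 = 24 ≤ 26, payoff 14 + 13 + 3 = 30.
Best is P, M, and G with total payoff 36.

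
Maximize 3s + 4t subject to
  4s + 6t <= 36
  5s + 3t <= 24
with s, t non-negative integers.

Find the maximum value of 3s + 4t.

Relaxing integrality, the LP optimum is 24.67 at (s,t) = (2, 4.67), which is not an integer point.
(s,t)=(0,6): 4·0+6·6=36≤36, 5·0+3·6=18≤24, objective 24.
(s,t)=(1,5): 4·1+6·5=34≤36, 5·1+3·5=20≤24, objective 23.
The best lattice point is (0,6), giving 24.

24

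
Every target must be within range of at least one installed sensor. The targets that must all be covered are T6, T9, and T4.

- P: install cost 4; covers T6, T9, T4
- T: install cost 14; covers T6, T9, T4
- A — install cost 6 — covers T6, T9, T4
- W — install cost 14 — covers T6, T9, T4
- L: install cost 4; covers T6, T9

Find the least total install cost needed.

P alone covers T6, T9, T4 — every target.
Total install cost: 4.

4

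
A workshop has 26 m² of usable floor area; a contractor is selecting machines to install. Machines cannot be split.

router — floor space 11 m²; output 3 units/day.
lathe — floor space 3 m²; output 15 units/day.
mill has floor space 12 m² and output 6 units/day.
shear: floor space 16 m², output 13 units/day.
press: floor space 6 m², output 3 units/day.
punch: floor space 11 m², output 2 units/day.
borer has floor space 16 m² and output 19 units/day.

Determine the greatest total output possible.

Allowing fractional choices, the relaxed optimum would be about 39.7, but machines are indivisible.
lathe + borer: floor space 3 + 16 = 19 ≤ 26, output 15 + 19 = 34.
lathe + press + borer: floor space 3 + 6 + 16 = 25 ≤ 26, output 15 + 3 + 19 = 37.
lathe + shear + press: floor space 3 + 16 + 6 = 25 ≤ 26, output 15 + 13 + 3 = 31.
Best is lathe, press, and borer with total output 37.

37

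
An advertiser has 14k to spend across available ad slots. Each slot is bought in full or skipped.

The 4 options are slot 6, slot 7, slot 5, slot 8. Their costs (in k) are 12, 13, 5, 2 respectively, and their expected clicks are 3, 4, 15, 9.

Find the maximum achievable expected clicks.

24

slot 6 + slot 8: cost 12 + 2 = 14 ≤ 14, expected clicks 3 + 9 = 12.
slot 5 + slot 8: cost 5 + 2 = 7 ≤ 14, expected clicks 15 + 9 = 24.
slot 5: cost 5 ≤ 14, expected clicks 15.
Best is slot 5 and slot 8 with total expected clicks 24.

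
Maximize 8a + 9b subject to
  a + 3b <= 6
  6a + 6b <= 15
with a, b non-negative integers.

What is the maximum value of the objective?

Relaxing integrality, the LP optimum is 21.75 at (a,b) = (0.75, 1.75), which is not an integer point.
(a,b)=(0,2): 1·0+3·2=6≤6, 6·0+6·2=12≤15, objective 18.
(a,b)=(1,1): 1·1+3·1=4≤6, 6·1+6·1=12≤15, objective 17.
(a,b)=(0,1): 1·0+3·1=3≤6, 6·0+6·1=6≤15, objective 9.
(a,b)=(1,0): 1·1+3·0=1≤6, 6·1+6·0=6≤15, objective 8.
Maximum is 18 at (a,b)=(0,2).

18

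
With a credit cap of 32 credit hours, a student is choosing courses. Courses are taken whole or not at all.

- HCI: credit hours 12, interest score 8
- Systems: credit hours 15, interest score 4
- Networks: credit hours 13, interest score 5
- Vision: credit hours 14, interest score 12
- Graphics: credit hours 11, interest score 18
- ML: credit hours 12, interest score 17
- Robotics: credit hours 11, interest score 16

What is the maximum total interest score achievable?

35

This is an integer program with binary decision variables.
Allowing fractional choices, the relaxed optimum would be about 48.2, but courses are indivisible.
Graphics + Robotics: credit hours 11 + 11 = 22 ≤ 32, interest score 18 + 16 = 34.
Graphics + ML: credit hours 11 + 12 = 23 ≤ 32, interest score 18 + 17 = 35.
ML + Robotics: credit hours 12 + 11 = 23 ≤ 32, interest score 17 + 16 = 33.
Best is Graphics and ML with total interest score 35.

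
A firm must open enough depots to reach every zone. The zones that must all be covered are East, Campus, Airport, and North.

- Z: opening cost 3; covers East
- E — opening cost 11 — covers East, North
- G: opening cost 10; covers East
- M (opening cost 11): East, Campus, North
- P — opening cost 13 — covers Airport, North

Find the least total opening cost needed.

24

The greedy cost-per-new-zone heuristic would pick Z, M, and P for 27, but a cheaper cover exists.
Choose M and P: together they cover East, Campus, Airport, North — every zone.
Total opening cost: 11 + 13 = 24.
No cover costs less than 24.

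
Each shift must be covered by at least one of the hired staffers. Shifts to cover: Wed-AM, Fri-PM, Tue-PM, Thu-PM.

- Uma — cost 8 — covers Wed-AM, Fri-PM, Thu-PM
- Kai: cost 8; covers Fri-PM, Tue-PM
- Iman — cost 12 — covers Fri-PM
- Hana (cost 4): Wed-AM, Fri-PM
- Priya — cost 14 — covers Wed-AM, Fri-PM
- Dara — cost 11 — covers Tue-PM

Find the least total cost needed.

16

This is an integer covering problem.
The greedy cost-per-new-shift heuristic would pick Hana, Uma, and Kai for 20, but a cheaper cover exists.
Choose Uma and Kai: together they cover Wed-AM, Fri-PM, Tue-PM, Thu-PM — every shift.
Total cost: 8 + 8 = 16.
No cover costs less than 16.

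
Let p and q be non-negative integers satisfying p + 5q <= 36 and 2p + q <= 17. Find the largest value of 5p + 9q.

The continuous relaxation peaks at (5.44, 6.11) with value 82.22; rounding to a feasible lattice point costs some objective.
(p,q)=(5,6): 1·5+5·6=35≤36, 2·5+1·6=16≤17, objective 79.
(p,q)=(6,5): 1·6+5·5=31≤36, 2·6+1·5=17≤17, objective 75.
(p,q)=(4,6): 1·4+5·6=34≤36, 2·4+1·6=14≤17, objective 74.
The best lattice point is (5,6), giving 79.

79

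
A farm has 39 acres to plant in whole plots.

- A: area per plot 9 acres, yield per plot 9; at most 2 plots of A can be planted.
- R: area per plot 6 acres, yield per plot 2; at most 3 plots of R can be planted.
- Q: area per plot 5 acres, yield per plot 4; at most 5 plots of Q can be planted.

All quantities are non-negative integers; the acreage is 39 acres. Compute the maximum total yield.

This is a bounded integer knapsack.
A has the best ratio (9/9); taking only A gives at most 2×9 = 18 (stopped by the supply cap of 2).
Mixing does better — 2×A and 4×Q: area 38 ≤ 39, yield 2·9 + 4·4 = 34.

34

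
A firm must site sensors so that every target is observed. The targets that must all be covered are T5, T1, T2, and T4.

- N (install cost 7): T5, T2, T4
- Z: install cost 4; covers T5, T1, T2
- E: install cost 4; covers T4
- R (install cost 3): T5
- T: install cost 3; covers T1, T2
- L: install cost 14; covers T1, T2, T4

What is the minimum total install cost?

This is an integer covering problem.
Choose Z and E: together they cover T5, T1, T2, T4 — every target.
Total install cost: 4 + 4 = 8.
No cover costs less than 8.

8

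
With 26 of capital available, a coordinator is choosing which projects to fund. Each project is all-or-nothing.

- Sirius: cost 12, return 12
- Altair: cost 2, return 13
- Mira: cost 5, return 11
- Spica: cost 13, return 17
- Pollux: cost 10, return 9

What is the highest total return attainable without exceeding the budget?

Allowing fractional choices, the relaxed optimum would be about 47.0, but projects are indivisible.
Altair + Mira + Spica: cost 2 + 5 + 13 = 20 ≤ 26, return 13 + 11 + 17 = 41.
Altair + Spica + Pollux: cost 2 + 13 + 10 = 25 ≤ 26, return 13 + 17 + 9 = 39.
Best is Altair, Mira, and Spica with total return 41.

41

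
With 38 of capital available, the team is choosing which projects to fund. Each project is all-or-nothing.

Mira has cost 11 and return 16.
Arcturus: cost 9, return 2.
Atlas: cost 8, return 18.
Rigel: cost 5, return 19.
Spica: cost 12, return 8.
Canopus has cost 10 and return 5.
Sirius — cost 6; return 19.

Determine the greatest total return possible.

72

This is an integer program with binary decision variables.
Atlas + Rigel + Spica + Sirius: cost 8 + 5 + 12 + 6 = 31 ≤ 38, return 18 + 19 + 8 + 19 = 64.
Arcturus + Atlas + Rigel + Canopus + Sirius: cost 9 + 8 + 5 + 10 + 6 = 38 ≤ 38, return 2 + 18 + 19 + 5 + 19 = 63.
Mira + Atlas + Rigel + Sirius: cost 11 + 8 + 5 + 6 = 30 ≤ 38, return 16 + 18 + 19 + 19 = 72.
Best is Mira, Atlas, Rigel, and Sirius with total return 72.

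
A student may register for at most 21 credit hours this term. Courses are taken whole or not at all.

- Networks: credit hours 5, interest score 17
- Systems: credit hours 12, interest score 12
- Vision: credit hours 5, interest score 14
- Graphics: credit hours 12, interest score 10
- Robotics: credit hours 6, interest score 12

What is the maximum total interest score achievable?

Allowing fractional choices, the relaxed optimum would be about 48.0, but courses are indivisible.
Networks + Vision + Robotics: credit hours 5 + 5 + 6 = 16 ≤ 21, interest score 17 + 14 + 12 = 43.
Networks + Robotics: credit hours 5 + 6 = 11 ≤ 21, interest score 17 + 12 = 29.
Networks + Vision: credit hours 5 + 5 = 10 ≤ 21, interest score 17 + 14 = 31.
Best is Networks, Vision, and Robotics with total interest score 43.

43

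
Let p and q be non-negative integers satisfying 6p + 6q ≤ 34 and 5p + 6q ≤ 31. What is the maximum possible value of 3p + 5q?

25

Relaxing integrality, the LP optimum is 25.83 at (p,q) = (0, 5.17), which is not an integer point.
(p,q)=(0,5): 6·0+6·5=30≤34, 5·0+6·5=30≤31, objective 25.
(p,q)=(1,4): 6·1+6·4=30≤34, 5·1+6·4=29≤31, objective 23.
(p,q)=(0,4): 6·0+6·4=24≤34, 5·0+6·4=24≤31, objective 20.
The best lattice point is (0,5), giving 25.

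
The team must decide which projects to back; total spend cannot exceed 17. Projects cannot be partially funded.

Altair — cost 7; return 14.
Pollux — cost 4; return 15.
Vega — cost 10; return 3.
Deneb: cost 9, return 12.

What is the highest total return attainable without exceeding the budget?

Altair + Pollux: cost 7 + 4 = 11 ≤ 17, return 14 + 15 = 29.
Pollux + Deneb: cost 4 + 9 = 13 ≤ 17, return 15 + 12 = 27.
Altair + Deneb: cost 7 + 9 = 16 ≤ 17, return 14 + 12 = 26.
Best is Altair and Pollux with total return 29.

29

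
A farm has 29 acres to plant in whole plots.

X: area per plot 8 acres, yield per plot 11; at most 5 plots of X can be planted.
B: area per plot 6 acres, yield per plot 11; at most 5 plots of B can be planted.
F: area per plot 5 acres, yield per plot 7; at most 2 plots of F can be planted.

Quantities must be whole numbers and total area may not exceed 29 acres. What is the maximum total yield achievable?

3×B and 2×F: area 28 ≤ 29, yield 3·11 + 2·7 = 47.
4×B and 1×F: area 29 ≤ 29, yield 4·11 + 1·7 = 51.
Best is 51.

51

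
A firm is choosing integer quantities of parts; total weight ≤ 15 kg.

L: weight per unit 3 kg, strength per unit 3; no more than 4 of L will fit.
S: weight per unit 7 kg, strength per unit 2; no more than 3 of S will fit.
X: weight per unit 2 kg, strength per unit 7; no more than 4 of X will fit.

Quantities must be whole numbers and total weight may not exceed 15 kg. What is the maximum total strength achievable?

Take 2×L and 4×X: weight 14 ≤ 15, strength 2·3 + 4·7 = 34.
X has the best ratio (7/2) and is taken to its limit of 4; remaining capacity is filled optimally with the others.

34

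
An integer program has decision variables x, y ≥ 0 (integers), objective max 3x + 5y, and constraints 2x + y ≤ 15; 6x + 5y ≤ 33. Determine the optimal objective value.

30

(x,y)=(0,6) is feasible, giving 30.
(x,y)=(1,5) is feasible, giving 28.
(x,y)=(0,5) is feasible, giving 25.
No feasible integer point exceeds 30.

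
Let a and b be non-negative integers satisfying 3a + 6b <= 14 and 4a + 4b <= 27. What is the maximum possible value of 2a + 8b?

16

(a,b)=(0,2): 3·0+6·2=12≤14, 4·0+4·2=8≤27, objective 16.
(a,b)=(1,1): 3·1+6·1=9≤14, 4·1+4·1=8≤27, objective 10.
(a,b)=(0,1): 3·0+6·1=6≤14, 4·0+4·1=4≤27, objective 8.
The best lattice point is (0,2), giving 16.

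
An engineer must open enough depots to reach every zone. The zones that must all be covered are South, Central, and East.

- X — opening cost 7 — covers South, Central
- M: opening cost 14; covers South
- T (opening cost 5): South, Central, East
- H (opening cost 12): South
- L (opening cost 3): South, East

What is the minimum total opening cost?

5

The greedy cost-per-new-zone heuristic would pick L and T for 8, but a cheaper cover exists.
T alone covers South, Central, East — every zone.
Total opening cost: 5.
No cover costs less than 5.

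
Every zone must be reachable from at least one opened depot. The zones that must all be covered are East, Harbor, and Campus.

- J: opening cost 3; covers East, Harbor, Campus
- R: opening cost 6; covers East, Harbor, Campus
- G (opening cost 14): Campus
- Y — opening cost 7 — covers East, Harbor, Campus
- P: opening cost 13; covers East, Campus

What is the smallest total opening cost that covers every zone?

J alone covers East, Harbor, Campus — every zone.
Total opening cost: 3.
No cover costs less than 3.

3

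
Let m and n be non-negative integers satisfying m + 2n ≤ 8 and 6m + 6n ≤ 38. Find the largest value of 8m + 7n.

48

The continuous relaxation peaks at (6.33, 0) with value 50.67; rounding to a feasible lattice point costs some objective.
(m,n)=(6,0): 1·6+2·0=6≤8, 6·6+6·0=36≤38, objective 48.
(m,n)=(5,1): 1·5+2·1=7≤8, 6·5+6·1=36≤38, objective 47.
(m,n)=(5,0): 1·5+2·0=5≤8, 6·5+6·0=30≤38, objective 40.
The best lattice point is (6,0), giving 48.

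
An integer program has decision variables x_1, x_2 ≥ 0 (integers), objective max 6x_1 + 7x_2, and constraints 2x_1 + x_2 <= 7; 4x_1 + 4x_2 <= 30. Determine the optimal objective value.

49

(x_1,x_2)=(0,7) is feasible, giving 49.
(x_1,x_2)=(0,6) is feasible, giving 42.
The best lattice point is (0,7), giving 49.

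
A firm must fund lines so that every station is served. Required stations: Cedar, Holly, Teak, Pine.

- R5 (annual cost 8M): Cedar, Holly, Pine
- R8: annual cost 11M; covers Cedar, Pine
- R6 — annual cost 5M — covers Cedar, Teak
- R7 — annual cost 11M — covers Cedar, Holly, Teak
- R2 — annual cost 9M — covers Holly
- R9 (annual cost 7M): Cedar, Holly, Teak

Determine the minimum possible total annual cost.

This is an integer covering problem.
The greedy cost-per-new-station heuristic would pick R9 and R5 for 15, but a cheaper cover exists.
Choose R5 and R6: together they cover Cedar, Holly, Teak, Pine — every station.
Total annual cost: 8 + 5 = 13.
No cover costs less than 13.

13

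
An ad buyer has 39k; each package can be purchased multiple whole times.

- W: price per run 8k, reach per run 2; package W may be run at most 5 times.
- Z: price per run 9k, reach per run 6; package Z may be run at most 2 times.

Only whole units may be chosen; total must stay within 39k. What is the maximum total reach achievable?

Z has the best ratio (6/9); taking only Z gives at most 2×6 = 12 (stopped by the supply cap of 2).
Mixing does better — 2×W and 2×Z: price 34 ≤ 39, reach 2·2 + 2·6 = 16.

16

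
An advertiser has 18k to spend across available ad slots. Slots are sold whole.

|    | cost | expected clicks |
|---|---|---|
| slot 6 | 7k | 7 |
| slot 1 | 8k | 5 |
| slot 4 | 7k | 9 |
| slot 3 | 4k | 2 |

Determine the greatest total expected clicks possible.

This is a 0-1 knapsack instance.
Allowing fractional choices, the relaxed optimum would be about 18.5, but ad slots are indivisible.
slot 1 + slot 4: cost 8 + 7 = 15 ≤ 18, expected clicks 5 + 9 = 14.
slot 6 + slot 4 + slot 3: cost 7 + 7 + 4 = 18 ≤ 18, expected clicks 7 + 9 + 2 = 18.
slot 6 + slot 4: cost 7 + 7 = 14 ≤ 18, expected clicks 7 + 9 = 16.
Best is slot 6, slot 4, and slot 3 with total expected clicks 18.

18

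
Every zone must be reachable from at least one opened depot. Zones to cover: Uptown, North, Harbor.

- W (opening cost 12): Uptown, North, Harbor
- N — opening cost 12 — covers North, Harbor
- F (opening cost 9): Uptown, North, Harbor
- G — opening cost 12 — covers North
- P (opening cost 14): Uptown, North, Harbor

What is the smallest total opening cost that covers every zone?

F alone covers Uptown, North, Harbor — every zone.
Total opening cost: 9.
No cover costs less than 9.

9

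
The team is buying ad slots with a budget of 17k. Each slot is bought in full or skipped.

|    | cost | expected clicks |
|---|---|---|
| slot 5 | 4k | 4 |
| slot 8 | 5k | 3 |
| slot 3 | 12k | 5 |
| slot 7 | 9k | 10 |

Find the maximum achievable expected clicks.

Take slot 5 and slot 7: cost 4 + 9 = 13 ≤ 17, expected clicks 4 + 10 = 14.
No other feasible combination does better.

14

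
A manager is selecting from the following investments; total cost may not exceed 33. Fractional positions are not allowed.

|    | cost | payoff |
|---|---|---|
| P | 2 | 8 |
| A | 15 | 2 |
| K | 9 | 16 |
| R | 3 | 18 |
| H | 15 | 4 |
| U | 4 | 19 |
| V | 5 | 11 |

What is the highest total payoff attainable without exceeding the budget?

72

Allowing fractional choices, the relaxed optimum would be about 74.7, but investments are indivisible.
K + R + U + V: cost 9 + 3 + 4 + 5 = 21 ≤ 33, payoff 16 + 18 + 19 + 11 = 64.
P + K + R + U + V: cost 2 + 9 + 3 + 4 + 5 = 23 ≤ 33, payoff 8 + 16 + 18 + 19 + 11 = 72.
P + K + R + H + U: cost 2 + 9 + 3 + 15 + 4 = 33 ≤ 33, payoff 8 + 16 + 18 + 4 + 19 = 65.
Best is P, K, R, U, and V with total payoff 72.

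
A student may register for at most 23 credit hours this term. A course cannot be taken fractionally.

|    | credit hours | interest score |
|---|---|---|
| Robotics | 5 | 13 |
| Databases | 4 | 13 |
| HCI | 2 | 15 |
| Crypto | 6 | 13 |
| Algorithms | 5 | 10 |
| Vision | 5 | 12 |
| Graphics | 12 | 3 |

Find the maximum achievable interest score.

Robotics + Databases + HCI + Crypto + Vision: credit hours 5 + 4 + 2 + 6 + 5 = 22 ≤ 23, interest score 13 + 13 + 15 + 13 + 12 = 66.
Robotics + Databases + HCI + Crypto + Algorithms: credit hours 5 + 4 + 2 + 6 + 5 = 22 ≤ 23, interest score 13 + 13 + 15 + 13 + 10 = 64.
Robotics + Databases + HCI + Algorithms + Vision: credit hours 5 + 4 + 2 + 5 + 5 = 21 ≤ 23, interest score 13 + 13 + 15 + 10 + 12 = 63.
Best is Robotics, Databases, HCI, Crypto, and Vision with total interest score 66.

66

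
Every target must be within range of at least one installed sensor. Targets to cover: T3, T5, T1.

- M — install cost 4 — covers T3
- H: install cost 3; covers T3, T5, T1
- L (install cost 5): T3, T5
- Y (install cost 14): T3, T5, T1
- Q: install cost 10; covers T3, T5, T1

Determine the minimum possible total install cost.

This is an integer covering problem.
H alone covers T3, T5, T1 — every target.
Total install cost: 3.
No cover costs less than 3.

3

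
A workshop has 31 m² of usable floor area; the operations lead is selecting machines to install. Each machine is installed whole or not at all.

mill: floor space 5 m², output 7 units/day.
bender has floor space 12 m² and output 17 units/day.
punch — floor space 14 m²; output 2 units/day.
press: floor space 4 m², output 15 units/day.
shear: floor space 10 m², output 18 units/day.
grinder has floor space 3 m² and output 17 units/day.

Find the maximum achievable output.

This is an integer program with binary decision variables.
Take bender, press, shear, and grinder: floor space 12 + 4 + 10 + 3 = 29 ≤ 31, output 17 + 15 + 18 + 17 = 67.
No other feasible combination does better.

67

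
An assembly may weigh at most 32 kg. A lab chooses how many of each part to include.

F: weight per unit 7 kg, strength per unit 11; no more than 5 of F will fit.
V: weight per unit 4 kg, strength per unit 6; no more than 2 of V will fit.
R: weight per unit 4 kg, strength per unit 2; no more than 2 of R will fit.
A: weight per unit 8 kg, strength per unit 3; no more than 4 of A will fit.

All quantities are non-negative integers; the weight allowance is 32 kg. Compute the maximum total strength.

50

F has the best ratio (11/7); taking only F gives at most 4×11 = 44 (stopped by the weight limit).
Mixing does better — 4×F and 1×V: weight 32 ≤ 32, strength 4·11 + 1·6 = 50.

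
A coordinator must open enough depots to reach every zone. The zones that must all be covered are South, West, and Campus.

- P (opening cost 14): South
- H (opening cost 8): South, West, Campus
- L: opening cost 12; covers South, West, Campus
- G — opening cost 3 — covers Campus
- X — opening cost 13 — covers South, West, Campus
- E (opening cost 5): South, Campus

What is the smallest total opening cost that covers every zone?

The greedy cost-per-new-zone heuristic would pick E and H for 13, but a cheaper cover exists.
H alone covers South, West, Campus — every zone.
Total opening cost: 8.
No cover costs less than 8.

8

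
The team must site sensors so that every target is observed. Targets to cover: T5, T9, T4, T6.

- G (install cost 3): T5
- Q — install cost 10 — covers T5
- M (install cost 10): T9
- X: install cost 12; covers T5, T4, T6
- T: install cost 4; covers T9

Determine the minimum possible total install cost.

Choose X and T: together they cover T5, T9, T4, T6 — every target.
Total install cost: 12 + 4 = 16.

16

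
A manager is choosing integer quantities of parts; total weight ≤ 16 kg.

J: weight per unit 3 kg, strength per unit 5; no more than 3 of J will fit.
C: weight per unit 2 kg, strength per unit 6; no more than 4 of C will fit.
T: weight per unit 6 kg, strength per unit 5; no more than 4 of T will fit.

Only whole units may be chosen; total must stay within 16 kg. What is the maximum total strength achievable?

34

Take 2×J and 4×C: weight 14 ≤ 16, strength 2·5 + 4·6 = 34.
C has the best ratio (6/2) and is taken to its limit of 4; remaining capacity is filled optimally with the others.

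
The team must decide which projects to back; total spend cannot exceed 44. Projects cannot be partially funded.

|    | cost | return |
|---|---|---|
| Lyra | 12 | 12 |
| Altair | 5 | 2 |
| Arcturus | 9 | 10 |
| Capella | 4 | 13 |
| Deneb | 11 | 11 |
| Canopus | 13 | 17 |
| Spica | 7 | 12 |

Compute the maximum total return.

63

This is a 0-1 knapsack instance.
Arcturus + Capella + Deneb + Canopus + Spica: cost 9 + 4 + 11 + 13 + 7 = 44 ≤ 44, return 10 + 13 + 11 + 17 + 12 = 63.
Lyra + Arcturus + Capella + Deneb + Spica: cost 12 + 9 + 4 + 11 + 7 = 43 ≤ 44, return 12 + 10 + 13 + 11 + 12 = 58.
Lyra + Altair + Capella + Canopus + Spica: cost 12 + 5 + 4 + 13 + 7 = 41 ≤ 44, return 12 + 2 + 13 + 17 + 12 = 56.
Best is Arcturus, Capella, Deneb, Canopus, and Spica with total return 63.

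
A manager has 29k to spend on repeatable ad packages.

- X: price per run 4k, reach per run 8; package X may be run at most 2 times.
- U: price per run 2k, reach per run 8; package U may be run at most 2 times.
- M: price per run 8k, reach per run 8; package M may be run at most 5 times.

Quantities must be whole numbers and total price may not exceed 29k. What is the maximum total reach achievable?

48

U has the best ratio (8/2); taking only U gives at most 2×8 = 16 (stopped by the supply cap of 2).
Mixing does better — 2×X, 2×U, and 2×M: price 28 ≤ 29, reach 2·8 + 2·8 + 2·8 = 48.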